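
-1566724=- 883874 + -682850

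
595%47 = 31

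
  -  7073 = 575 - 7648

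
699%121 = 94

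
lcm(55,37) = 2035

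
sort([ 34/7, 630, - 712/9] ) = [ - 712/9 , 34/7, 630] 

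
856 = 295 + 561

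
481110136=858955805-377845669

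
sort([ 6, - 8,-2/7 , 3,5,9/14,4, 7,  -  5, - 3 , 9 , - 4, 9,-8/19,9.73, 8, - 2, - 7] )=[ - 8,-7, - 5,  -  4, - 3,  -  2, - 8/19,  -  2/7,9/14, 3,4,  5, 6,7,8, 9, 9,  9.73 ]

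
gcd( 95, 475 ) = 95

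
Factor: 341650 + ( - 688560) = - 346910 = - 2^1*5^1*113^1*307^1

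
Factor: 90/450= 1/5 = 5^( - 1 ) 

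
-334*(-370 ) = 123580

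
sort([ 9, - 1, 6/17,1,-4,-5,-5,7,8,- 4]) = [-5,-5, - 4, - 4,-1,6/17,  1 , 7,8,9 ] 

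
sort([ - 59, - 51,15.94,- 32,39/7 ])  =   [-59 ,-51, - 32 , 39/7, 15.94]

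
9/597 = 3/199 = 0.02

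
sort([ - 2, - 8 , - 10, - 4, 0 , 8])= [ - 10, - 8, -4, - 2,0, 8]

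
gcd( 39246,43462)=62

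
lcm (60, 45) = 180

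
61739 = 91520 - 29781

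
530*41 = 21730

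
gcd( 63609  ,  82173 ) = 273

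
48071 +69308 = 117379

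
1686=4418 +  - 2732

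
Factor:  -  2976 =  - 2^5 *3^1*31^1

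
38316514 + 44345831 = 82662345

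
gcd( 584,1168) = 584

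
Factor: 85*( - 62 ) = -2^1*5^1*17^1* 31^1 = - 5270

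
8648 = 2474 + 6174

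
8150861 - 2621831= 5529030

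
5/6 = 5/6 =0.83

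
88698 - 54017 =34681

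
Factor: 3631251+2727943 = 6359194 = 2^1*47^1*67651^1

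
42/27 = 1+ 5/9= 1.56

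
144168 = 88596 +55572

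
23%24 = 23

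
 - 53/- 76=53/76 =0.70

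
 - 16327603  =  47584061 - 63911664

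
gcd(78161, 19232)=1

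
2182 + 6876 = 9058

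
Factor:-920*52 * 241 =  - 11529440= - 2^5*5^1*13^1*23^1* 241^1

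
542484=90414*6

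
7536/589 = 12 + 468/589 = 12.79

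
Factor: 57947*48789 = 3^3*13^1 * 139^1 * 57947^1 = 2827176183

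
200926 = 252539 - 51613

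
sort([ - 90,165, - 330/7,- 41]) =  [-90, - 330/7, - 41, 165 ]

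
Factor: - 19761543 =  - 3^3*  731909^1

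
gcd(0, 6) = 6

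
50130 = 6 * 8355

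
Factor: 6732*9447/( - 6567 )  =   - 2^2*3^2 * 17^1*47^1 *67^1*199^( - 1) = -1927188/199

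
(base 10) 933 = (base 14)4a9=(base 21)229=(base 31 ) u3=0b1110100101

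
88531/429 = 206 + 157/429 = 206.37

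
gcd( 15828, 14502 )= 6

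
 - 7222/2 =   -  3611 =-3611.00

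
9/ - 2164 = - 9/2164 = -0.00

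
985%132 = 61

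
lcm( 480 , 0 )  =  0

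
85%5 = 0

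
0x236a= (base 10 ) 9066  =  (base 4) 2031222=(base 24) fhi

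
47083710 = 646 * 72885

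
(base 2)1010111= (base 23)3i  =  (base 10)87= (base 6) 223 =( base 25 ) 3c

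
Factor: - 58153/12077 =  - 13^(-1 ) * 929^( - 1)* 58153^1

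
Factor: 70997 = 70997^1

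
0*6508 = 0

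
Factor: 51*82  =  2^1*3^1*17^1*41^1 = 4182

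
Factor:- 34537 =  -34537^1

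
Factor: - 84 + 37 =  -47 = - 47^1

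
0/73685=0 =0.00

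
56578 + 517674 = 574252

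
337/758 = 337/758  =  0.44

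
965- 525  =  440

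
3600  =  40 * 90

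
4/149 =4/149  =  0.03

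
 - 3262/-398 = 1631/199 = 8.20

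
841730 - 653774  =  187956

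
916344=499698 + 416646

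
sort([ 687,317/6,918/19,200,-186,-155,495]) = [-186, - 155,918/19,317/6 , 200,495,687]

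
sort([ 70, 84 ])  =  [70, 84]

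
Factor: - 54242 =-2^1* 37^1*733^1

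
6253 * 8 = 50024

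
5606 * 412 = 2309672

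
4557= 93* 49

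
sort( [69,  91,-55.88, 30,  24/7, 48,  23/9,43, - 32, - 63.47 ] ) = [-63.47, - 55.88, - 32, 23/9, 24/7, 30, 43, 48,69, 91 ] 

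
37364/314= 118 + 156/157   =  118.99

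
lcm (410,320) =13120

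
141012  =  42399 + 98613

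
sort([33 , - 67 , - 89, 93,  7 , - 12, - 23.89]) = [-89, - 67,-23.89,-12,7, 33,  93 ] 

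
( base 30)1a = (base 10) 40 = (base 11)37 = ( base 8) 50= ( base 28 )1c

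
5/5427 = 5/5427  =  0.00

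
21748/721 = 30 + 118/721=30.16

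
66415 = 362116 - 295701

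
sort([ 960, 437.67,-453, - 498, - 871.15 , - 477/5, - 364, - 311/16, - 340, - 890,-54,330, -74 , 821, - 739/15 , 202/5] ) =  [ - 890, - 871.15, - 498, - 453,  -  364, -340, - 477/5 , - 74, - 54, - 739/15, - 311/16, 202/5, 330, 437.67, 821,960] 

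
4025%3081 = 944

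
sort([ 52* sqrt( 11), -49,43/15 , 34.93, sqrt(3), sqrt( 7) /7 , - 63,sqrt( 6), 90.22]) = [  -  63,- 49, sqrt(7) /7,sqrt(3 ),sqrt( 6 ), 43/15, 34.93,  90.22,  52 *sqrt(11 ) ]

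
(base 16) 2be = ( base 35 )k2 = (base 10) 702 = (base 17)275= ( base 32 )lu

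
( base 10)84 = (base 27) 33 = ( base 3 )10010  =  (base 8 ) 124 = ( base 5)314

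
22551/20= 22551/20 =1127.55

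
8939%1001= 931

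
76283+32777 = 109060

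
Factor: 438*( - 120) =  - 2^4*3^2 * 5^1*73^1 = -52560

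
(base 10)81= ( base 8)121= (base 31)2j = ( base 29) 2N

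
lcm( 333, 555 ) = 1665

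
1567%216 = 55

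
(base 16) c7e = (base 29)3N8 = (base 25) 52n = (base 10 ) 3198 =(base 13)15C0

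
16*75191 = 1203056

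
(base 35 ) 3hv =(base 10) 4301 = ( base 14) 17d3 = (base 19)BH7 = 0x10CD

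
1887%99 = 6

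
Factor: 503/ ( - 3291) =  -3^( - 1)*503^1*1097^( - 1)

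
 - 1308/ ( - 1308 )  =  1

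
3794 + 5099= 8893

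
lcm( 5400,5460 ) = 491400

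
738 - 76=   662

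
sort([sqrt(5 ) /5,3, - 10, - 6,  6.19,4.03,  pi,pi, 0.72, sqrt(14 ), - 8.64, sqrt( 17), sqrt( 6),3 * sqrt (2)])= [ - 10, - 8.64, - 6,  sqrt( 5 ) /5,0.72,sqrt( 6 ),3,pi, pi,  sqrt( 14),4.03,sqrt( 17),3*sqrt(2),6.19]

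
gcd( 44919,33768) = 63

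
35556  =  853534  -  817978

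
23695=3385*7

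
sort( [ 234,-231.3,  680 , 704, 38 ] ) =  [  -  231.3, 38 , 234,680, 704 ]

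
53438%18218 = 17002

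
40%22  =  18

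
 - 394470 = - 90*4383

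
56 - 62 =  - 6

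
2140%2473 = 2140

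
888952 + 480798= 1369750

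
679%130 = 29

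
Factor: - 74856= -2^3*3^1*3119^1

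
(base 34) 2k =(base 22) 40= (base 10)88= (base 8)130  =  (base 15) 5D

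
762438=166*4593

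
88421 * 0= 0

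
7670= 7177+493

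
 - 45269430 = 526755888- 572025318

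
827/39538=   827/39538= 0.02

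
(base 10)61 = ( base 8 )75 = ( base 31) 1U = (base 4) 331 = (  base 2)111101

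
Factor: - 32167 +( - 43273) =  - 75440 = - 2^4 * 5^1*23^1*41^1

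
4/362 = 2/181 = 0.01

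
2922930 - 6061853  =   -3138923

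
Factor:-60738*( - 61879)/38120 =2^( - 2 )*3^1*5^( - 1 )*53^1*191^1*953^ ( - 1 )*61879^1 = 1879203351/19060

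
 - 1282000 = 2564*( - 500)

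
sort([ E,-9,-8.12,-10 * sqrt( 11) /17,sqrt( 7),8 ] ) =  [- 9, - 8.12, - 10 * sqrt( 11 ) /17, sqrt( 7 ), E, 8] 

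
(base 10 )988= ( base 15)45D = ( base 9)1317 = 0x3DC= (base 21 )251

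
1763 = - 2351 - -4114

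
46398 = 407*114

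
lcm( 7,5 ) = 35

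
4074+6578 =10652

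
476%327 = 149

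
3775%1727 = 321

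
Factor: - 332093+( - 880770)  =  -1212863 = - 59^1*61^1*337^1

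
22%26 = 22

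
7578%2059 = 1401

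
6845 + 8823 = 15668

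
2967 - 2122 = 845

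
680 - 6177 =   -  5497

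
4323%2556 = 1767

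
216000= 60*3600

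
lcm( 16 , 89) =1424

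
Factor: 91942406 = 2^1*19^1 * 211^1 * 11467^1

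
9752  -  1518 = 8234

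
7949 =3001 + 4948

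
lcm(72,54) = 216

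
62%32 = 30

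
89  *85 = 7565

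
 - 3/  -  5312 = 3/5312  =  0.00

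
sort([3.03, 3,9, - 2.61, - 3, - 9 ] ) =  [-9, - 3, - 2.61,3,3.03,9]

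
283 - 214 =69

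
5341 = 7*763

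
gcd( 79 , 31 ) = 1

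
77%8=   5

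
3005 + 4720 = 7725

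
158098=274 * 577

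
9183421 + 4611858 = 13795279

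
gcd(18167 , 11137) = 37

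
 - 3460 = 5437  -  8897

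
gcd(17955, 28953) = 9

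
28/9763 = 28/9763 =0.00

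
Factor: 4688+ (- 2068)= 2^2*5^1*131^1= 2620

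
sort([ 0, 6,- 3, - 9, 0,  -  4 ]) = [ -9, - 4, - 3, 0,0,6] 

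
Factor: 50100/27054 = 2^1 * 3^( - 3 )*5^2 = 50/27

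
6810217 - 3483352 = 3326865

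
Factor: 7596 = 2^2*3^2 * 211^1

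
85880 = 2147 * 40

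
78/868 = 39/434 = 0.09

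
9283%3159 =2965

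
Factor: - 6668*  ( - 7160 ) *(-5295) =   -  2^5*3^1*5^2 * 179^1*353^1*1667^1= -252798549600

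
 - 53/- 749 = 53/749=0.07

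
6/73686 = 1/12281 = 0.00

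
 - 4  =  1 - 5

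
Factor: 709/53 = 53^( - 1 )*709^1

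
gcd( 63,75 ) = 3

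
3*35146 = 105438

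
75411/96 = 25137/32=   785.53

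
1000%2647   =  1000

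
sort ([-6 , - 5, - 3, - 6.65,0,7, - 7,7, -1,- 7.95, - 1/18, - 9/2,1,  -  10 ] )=[-10,-7.95,-7, - 6.65,- 6,  -  5, - 9/2,- 3, - 1, - 1/18,0,1, 7,7]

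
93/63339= 31/21113 = 0.00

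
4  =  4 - 0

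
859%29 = 18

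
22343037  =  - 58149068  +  80492105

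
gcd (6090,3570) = 210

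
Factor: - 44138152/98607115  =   - 2^3*5^( - 1)*281^(  -  1 )*70183^(- 1 )*5517269^1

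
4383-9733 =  - 5350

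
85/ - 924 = - 85/924 =- 0.09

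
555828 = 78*7126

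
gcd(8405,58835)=8405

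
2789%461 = 23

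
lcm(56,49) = 392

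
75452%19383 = 17303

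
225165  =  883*255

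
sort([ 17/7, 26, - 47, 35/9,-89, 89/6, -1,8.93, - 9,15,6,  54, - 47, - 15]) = [ - 89, - 47, - 47,-15, - 9, - 1,17/7,35/9, 6,8.93, 89/6,15  ,  26, 54 ]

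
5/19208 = 5/19208=0.00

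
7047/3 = 2349 = 2349.00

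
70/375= 14/75 = 0.19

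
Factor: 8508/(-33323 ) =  - 2^2*3^1*47^( - 1 ) = - 12/47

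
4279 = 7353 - 3074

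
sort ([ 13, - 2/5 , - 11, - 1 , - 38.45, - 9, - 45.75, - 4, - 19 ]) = [ - 45.75,-38.45, - 19, - 11, - 9, - 4, - 1, - 2/5, 13] 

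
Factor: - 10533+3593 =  - 6940 = - 2^2 * 5^1*347^1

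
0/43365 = 0 = 0.00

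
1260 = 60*21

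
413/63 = 6+5/9=6.56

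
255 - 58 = 197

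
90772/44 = 2063 = 2063.00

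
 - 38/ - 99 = 38/99 = 0.38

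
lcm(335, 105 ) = 7035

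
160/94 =80/47 = 1.70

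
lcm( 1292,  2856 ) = 54264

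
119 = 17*7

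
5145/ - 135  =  -39 + 8/9 =-38.11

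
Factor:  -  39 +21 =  - 18=- 2^1*3^2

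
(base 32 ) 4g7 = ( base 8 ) 11007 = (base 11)3516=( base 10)4615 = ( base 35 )3qu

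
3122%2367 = 755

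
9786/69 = 3262/23 = 141.83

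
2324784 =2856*814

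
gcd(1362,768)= 6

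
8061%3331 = 1399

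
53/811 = 53/811=0.07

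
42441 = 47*903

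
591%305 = 286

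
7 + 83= 90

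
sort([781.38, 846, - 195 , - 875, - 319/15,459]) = [ - 875 , - 195, - 319/15,  459, 781.38, 846]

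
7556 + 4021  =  11577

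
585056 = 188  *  3112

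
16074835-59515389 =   -  43440554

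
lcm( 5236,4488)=31416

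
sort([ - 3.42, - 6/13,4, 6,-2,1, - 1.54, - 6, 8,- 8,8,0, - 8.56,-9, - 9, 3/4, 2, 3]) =[  -  9, - 9,  -  8.56, - 8,-6, - 3.42, - 2 ,-1.54,-6/13,0,3/4, 1, 2,3, 4,6, 8,8]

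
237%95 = 47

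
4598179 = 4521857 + 76322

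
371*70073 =25997083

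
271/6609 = 271/6609 = 0.04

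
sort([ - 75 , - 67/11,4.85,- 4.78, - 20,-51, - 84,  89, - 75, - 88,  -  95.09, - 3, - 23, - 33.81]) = [ - 95.09, - 88,-84, - 75, - 75, - 51, -33.81,-23, - 20, - 67/11, - 4.78, - 3, 4.85, 89] 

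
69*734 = 50646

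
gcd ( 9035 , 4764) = 1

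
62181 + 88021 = 150202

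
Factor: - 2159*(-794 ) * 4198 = 2^2*17^1*127^1*397^1*2099^1 = 7196404708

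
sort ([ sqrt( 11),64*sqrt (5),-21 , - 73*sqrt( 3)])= [-73*sqrt(3), - 21,sqrt(11),  64*sqrt( 5)] 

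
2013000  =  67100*30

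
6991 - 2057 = 4934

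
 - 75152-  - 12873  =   - 62279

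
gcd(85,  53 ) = 1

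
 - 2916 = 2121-5037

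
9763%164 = 87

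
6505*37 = 240685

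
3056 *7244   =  22137664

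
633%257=119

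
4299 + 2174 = 6473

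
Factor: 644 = 2^2*7^1*23^1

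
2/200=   1/100 = 0.01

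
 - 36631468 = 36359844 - 72991312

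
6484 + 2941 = 9425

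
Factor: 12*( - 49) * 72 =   -  42336= - 2^5* 3^3*7^2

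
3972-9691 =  - 5719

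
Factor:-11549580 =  - 2^2 * 3^1  *5^1*7^1*107^1*257^1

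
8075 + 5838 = 13913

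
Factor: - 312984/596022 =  - 2^2*3^4*617^ (  -  1 ) = - 324/617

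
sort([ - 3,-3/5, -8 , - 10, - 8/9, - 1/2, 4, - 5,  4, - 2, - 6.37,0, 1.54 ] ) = [ - 10, - 8, - 6.37, - 5, - 3, - 2, - 8/9, -3/5,-1/2,0, 1.54, 4, 4 ]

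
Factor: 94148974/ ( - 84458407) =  - 2^1 * 11^( - 1 )*43^( - 1 )*2579^1*18253^1  *178559^( - 1 )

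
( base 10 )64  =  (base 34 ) 1U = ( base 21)31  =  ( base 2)1000000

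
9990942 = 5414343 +4576599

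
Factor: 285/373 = 3^1*5^1 * 19^1 * 373^( - 1 ) 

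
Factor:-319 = -11^1 * 29^1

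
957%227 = 49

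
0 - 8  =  -8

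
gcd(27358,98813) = 1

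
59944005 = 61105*981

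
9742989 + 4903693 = 14646682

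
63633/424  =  63633/424 = 150.08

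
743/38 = 19 + 21/38 = 19.55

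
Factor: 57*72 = 4104 = 2^3*3^3 * 19^1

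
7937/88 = 90 + 17/88= 90.19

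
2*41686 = 83372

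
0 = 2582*0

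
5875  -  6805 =-930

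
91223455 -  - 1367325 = 92590780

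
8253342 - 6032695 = 2220647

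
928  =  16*58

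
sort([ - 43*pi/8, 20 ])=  [-43*pi/8, 20] 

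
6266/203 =6266/203 = 30.87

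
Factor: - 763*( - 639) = 3^2*7^1*71^1*109^1 = 487557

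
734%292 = 150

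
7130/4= 1782 + 1/2= 1782.50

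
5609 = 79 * 71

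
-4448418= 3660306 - 8108724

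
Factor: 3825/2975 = 3^2*7^( - 1) = 9/7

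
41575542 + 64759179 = 106334721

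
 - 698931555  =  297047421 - 995978976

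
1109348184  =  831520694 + 277827490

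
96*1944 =186624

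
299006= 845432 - 546426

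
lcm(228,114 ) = 228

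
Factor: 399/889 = 57/127 = 3^1*19^1 * 127^( - 1 ) 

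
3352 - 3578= - 226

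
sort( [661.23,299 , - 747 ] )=[ -747,299, 661.23] 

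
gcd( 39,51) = 3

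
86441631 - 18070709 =68370922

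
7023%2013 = 984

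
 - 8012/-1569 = 8012/1569 = 5.11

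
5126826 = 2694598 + 2432228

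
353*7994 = 2821882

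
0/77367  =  0  =  0.00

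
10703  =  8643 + 2060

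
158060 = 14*11290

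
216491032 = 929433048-712942016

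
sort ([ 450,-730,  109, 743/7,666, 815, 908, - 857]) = [ - 857, - 730,743/7,109, 450, 666,815, 908 ] 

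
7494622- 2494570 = 5000052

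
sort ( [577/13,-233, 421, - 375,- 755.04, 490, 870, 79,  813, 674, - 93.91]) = [ - 755.04, - 375,  -  233, - 93.91, 577/13,79, 421, 490,674, 813, 870] 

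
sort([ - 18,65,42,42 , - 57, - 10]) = [ -57, - 18, -10 , 42,42,65 ] 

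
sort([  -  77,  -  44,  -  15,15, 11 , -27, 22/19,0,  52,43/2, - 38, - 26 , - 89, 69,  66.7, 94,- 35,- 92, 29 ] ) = [ -92,-89, - 77,  -  44 ,-38, - 35, - 27, - 26, - 15,  0,  22/19, 11, 15, 43/2, 29,52,66.7, 69, 94]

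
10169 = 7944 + 2225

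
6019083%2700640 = 617803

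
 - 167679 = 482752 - 650431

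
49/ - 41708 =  - 1+41659/41708= - 0.00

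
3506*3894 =13652364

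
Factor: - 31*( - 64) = 1984 =2^6*31^1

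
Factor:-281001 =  - 3^1*7^1*13381^1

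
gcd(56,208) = 8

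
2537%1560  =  977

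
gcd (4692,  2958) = 102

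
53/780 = 53/780 = 0.07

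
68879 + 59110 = 127989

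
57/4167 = 19/1389=0.01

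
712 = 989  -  277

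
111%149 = 111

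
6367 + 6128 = 12495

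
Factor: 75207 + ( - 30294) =3^1*11^1 *1361^1 = 44913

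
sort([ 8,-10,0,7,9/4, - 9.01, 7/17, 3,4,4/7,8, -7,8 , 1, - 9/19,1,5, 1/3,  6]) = [ - 10, - 9.01, - 7, - 9/19,  0,1/3, 7/17,4/7,1,1 , 9/4, 3,4 , 5,6,7, 8,8 , 8 ] 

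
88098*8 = 704784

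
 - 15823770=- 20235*782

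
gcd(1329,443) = 443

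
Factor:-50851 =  - 211^1 * 241^1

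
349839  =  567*617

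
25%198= 25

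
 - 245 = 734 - 979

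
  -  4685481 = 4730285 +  - 9415766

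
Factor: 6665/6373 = 5^1*31^1 * 43^1 * 6373^( -1)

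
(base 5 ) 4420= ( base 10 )610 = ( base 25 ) OA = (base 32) j2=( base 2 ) 1001100010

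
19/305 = 19/305=0.06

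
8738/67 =130 + 28/67 = 130.42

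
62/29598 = 31/14799   =  0.00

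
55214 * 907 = 50079098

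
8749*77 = 673673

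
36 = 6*6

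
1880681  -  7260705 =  - 5380024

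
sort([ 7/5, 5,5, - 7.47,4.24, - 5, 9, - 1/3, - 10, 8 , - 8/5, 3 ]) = [- 10, - 7.47, - 5, - 8/5, - 1/3,7/5, 3, 4.24,5,5, 8, 9]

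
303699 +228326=532025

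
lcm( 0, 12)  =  0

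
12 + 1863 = 1875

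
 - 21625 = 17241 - 38866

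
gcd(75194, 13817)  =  41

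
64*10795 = 690880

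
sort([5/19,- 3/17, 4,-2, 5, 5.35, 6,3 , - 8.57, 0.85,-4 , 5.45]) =[ - 8.57,- 4,-2, - 3/17,5/19,0.85, 3,4,5, 5.35, 5.45, 6]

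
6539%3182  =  175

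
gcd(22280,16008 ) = 8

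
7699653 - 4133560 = 3566093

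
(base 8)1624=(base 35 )Q6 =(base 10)916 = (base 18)2eg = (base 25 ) 1BG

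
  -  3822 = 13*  ( -294)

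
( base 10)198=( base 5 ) 1243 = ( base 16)C6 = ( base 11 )170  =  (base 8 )306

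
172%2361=172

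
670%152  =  62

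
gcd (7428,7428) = 7428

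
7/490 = 1/70 = 0.01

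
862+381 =1243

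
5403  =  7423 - 2020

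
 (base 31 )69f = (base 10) 6060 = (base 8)13654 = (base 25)9ha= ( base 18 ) 10CC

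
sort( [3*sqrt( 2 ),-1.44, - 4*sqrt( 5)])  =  [ - 4 * sqrt(5 ), - 1.44,  3 * sqrt( 2)] 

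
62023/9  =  6891+4/9 = 6891.44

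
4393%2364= 2029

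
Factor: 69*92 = 6348 = 2^2 * 3^1 * 23^2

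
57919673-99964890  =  -42045217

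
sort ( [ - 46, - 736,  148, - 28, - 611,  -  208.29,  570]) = [ - 736,  -  611, - 208.29, - 46, - 28,148,  570]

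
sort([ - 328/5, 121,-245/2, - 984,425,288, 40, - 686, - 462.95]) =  [ - 984, - 686, - 462.95, -245/2, - 328/5,40,121, 288, 425]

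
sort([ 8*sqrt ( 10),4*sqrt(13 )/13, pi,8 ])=[ 4 * sqrt(13) /13,pi , 8, 8*sqrt(10 )]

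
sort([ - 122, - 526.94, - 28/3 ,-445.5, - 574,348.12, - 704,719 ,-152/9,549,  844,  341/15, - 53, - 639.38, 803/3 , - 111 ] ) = [ - 704, -639.38, - 574, - 526.94, - 445.5, - 122 , - 111,- 53, - 152/9, - 28/3,  341/15 , 803/3,348.12, 549, 719,  844 ]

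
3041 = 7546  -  4505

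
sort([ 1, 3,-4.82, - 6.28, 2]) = [ - 6.28,-4.82,1, 2,  3]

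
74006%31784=10438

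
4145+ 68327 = 72472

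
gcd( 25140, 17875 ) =5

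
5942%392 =62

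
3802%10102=3802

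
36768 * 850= 31252800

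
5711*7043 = 40222573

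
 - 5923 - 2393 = -8316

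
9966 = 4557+5409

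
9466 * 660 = 6247560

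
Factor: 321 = 3^1*107^1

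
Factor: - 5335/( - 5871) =3^ ( - 1 ) * 5^1*11^1*19^( - 1)*97^1*103^(-1 )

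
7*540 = 3780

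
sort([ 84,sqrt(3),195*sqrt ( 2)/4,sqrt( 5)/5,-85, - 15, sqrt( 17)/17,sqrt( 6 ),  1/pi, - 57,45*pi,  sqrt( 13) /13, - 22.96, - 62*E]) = [  -  62 * E, - 85, - 57, -22.96, - 15, sqrt(17 ) /17 , sqrt( 13 ) /13,1/pi,sqrt( 5)/5,sqrt (3 ), sqrt( 6), 195*sqrt(2) /4,84,45 * pi]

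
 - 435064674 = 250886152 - 685950826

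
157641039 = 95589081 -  - 62051958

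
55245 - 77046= - 21801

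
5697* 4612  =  26274564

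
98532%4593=2079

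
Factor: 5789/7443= 3^( - 2 )*7^1= 7/9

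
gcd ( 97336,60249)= 1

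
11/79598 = 11/79598 = 0.00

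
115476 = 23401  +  92075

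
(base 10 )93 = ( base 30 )33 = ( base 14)69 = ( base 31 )30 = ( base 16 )5D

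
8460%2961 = 2538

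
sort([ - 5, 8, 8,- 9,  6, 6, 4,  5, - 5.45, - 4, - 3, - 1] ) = [ - 9,  -  5.45,-5, - 4, - 3, - 1,4,5,6,6, 8, 8 ] 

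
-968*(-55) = 53240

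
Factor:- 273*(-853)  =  232869 = 3^1*7^1 *13^1 *853^1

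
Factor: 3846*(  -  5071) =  - 19503066 = - 2^1*3^1*11^1*461^1*641^1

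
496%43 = 23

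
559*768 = 429312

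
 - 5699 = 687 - 6386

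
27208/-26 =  - 13604/13 = - 1046.46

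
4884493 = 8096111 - 3211618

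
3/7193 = 3/7193 = 0.00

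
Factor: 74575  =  5^2*19^1*157^1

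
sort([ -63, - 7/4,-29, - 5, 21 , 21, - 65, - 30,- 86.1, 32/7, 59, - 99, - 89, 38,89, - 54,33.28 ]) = [  -  99, - 89, - 86.1, - 65, - 63, - 54, - 30, - 29, -5, - 7/4, 32/7 , 21,21,33.28, 38, 59, 89]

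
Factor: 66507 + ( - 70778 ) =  - 4271  =  - 4271^1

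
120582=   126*957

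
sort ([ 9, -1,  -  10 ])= [ - 10,-1,9 ]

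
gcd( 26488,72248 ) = 88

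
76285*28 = 2135980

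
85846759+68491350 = 154338109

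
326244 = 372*877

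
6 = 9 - 3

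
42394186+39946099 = 82340285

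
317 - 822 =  - 505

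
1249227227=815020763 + 434206464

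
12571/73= 172+15/73 = 172.21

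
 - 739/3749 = -739/3749 =- 0.20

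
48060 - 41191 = 6869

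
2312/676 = 3 + 71/169 =3.42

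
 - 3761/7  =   - 3761/7 = - 537.29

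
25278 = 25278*1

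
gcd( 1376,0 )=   1376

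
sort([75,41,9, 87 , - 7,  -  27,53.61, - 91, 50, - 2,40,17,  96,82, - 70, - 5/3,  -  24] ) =[ - 91,  -  70 , -27 , - 24 , - 7 ,- 2,-5/3,9,17,40,41 , 50,53.61 , 75,82,87, 96]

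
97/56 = 1+41/56 = 1.73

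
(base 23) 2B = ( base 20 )2H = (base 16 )39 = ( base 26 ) 25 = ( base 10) 57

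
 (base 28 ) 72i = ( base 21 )cci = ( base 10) 5562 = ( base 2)1010110111010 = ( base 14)2054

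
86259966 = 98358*877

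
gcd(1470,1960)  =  490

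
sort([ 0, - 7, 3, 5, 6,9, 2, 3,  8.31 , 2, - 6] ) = [  -  7, - 6,0, 2, 2, 3, 3, 5, 6,8.31,9]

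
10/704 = 5/352 = 0.01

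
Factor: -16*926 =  - 2^5*463^1 = - 14816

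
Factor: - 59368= - 2^3*41^1*181^1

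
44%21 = 2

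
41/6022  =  41/6022=0.01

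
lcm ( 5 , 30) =30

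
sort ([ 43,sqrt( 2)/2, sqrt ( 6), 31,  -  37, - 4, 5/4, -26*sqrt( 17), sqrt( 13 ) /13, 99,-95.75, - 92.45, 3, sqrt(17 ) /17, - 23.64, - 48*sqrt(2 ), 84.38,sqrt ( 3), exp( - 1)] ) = [ - 26*sqrt( 17) , - 95.75, - 92.45,-48 * sqrt(2), - 37,-23.64,  -  4, sqrt (17 )/17,sqrt( 13)/13, exp( - 1 ),sqrt ( 2)/2,5/4 , sqrt( 3), sqrt(6 ) , 3,31,43,  84.38, 99]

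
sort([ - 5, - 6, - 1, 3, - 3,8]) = [- 6, - 5, - 3, - 1, 3,8 ]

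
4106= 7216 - 3110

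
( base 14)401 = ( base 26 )145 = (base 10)785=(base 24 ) 18H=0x311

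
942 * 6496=6119232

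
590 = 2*295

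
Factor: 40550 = 2^1*5^2*811^1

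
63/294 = 3/14= 0.21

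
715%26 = 13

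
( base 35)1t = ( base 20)34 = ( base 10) 64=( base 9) 71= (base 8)100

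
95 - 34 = 61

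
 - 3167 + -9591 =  -12758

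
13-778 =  - 765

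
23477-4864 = 18613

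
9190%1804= 170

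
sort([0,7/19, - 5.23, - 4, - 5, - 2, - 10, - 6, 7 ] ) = [ - 10,  -  6 , - 5.23, - 5, - 4, - 2,0,7/19, 7 ] 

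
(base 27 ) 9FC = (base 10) 6978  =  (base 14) 2786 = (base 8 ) 15502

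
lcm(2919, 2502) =17514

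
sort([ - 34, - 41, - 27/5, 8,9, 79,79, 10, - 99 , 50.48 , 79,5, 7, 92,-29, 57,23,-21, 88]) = [ - 99,-41, - 34, - 29,-21, - 27/5,5,  7,8, 9, 10,  23,50.48, 57, 79,79, 79, 88,  92]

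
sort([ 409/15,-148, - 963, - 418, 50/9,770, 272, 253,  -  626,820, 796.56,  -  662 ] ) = [ - 963, - 662,-626, - 418,-148, 50/9,409/15,253, 272,770, 796.56, 820 ] 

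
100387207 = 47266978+53120229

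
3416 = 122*28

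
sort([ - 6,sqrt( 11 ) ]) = [ - 6,sqrt( 11)]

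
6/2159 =6/2159 = 0.00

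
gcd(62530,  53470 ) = 10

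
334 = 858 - 524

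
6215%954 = 491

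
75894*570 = 43259580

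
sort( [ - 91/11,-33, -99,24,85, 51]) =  [-99, - 33, - 91/11, 24, 51, 85]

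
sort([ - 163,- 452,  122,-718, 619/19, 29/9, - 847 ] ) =[ - 847, - 718, - 452, - 163, 29/9, 619/19,  122]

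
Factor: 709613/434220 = 2^ ( - 2 )*3^(-1)*5^( - 1)*61^1*7237^(-1)*11633^1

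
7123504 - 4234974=2888530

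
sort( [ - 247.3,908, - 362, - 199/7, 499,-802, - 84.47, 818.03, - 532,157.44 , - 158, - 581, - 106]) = [-802, - 581, -532, - 362, - 247.3,-158, - 106,-84.47,-199/7,  157.44, 499, 818.03 , 908]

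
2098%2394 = 2098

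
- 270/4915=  - 1 + 929/983 = - 0.05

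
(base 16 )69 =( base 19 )5a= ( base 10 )105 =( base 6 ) 253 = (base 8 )151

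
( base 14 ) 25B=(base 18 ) 185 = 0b111011001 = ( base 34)DV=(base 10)473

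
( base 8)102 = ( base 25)2G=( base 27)2c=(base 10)66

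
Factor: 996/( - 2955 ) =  - 332/985 = - 2^2*5^( - 1 )*83^1*197^( - 1)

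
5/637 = 5/637 =0.01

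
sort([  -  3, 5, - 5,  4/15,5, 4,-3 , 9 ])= [ - 5,-3, - 3, 4/15, 4,5, 5 , 9]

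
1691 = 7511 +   -  5820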